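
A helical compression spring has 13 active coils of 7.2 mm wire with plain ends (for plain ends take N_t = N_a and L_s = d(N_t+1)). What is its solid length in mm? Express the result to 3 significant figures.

101 mm

plain ends: N_t = N_a = 13
L_s = d·(N_t+1) = 7.2 × 14 = 100.8 mm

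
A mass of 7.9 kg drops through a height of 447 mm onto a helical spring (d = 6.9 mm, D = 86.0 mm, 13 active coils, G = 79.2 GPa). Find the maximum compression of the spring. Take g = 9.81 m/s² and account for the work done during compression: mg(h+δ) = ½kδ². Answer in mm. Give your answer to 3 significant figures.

k = Gd⁴/(8D³N_a) = (79.2×10³)(6.9⁴)/(8·86.0³·13) = 2.7139 N/mm
W = mg = 7.9 × 9.81 = 77.499 N
½kδ² − Wδ − Wh = 0 → δ = (W + √(W² + 2kWh))/k
δ = (77.499 + √(6006.1 + 188030))/2.7139 = (77.499 + 440.49)/2.7139 = 190.87 mm

191 mm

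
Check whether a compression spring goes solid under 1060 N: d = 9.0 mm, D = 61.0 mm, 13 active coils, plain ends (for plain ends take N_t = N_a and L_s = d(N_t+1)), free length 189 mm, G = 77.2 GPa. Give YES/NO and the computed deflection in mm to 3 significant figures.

k = Gd⁴/(8D³N_a) = (77.2×10³)(9.0⁴)/(8·61.0³·13) = 21.457 N/mm
N_t = 13; L_s = 9.0·14 = 126 mm; δ_solid = L₀ − L_s = 189 − 126 = 63 mm
δ = F/k = 1060/21.457 = 49.402 mm
δ < δ_solid → spring does not go solid

NO, δ = 49.4 mm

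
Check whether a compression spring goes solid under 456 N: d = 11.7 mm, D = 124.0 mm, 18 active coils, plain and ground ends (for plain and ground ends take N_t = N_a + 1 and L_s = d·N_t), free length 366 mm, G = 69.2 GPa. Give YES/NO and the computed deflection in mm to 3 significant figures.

NO, δ = 96.5 mm

k = Gd⁴/(8D³N_a) = (69.2×10³)(11.7⁴)/(8·124.0³·18) = 4.723 N/mm
N_t = 19; L_s = 11.7·19 = 222.3 mm; δ_solid = L₀ − L_s = 366 − 222.3 = 143.7 mm
δ = F/k = 456/4.723 = 96.548 mm
δ < δ_solid → spring does not go solid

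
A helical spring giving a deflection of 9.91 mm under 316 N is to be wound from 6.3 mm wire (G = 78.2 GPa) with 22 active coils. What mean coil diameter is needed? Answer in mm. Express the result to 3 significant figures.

28.0 mm

Required rate k = F/δ = 316/9.91 = 31.887 N/mm
D = (Gd⁴/(8N_a·k))^(1/3) = (78.2×10³·6.3⁴/(8·22·31.887))^(1/3)
  = (21950.4)^(1/3) = 27.9993 mm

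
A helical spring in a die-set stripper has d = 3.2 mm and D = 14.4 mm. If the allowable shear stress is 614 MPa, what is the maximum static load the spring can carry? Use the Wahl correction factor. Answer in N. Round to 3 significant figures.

406 N

C = D/d = 14.4/3.2 = 4.5000
K_W = (4C−1)/(4C−4) + 0.615/C = 17.000/14.000 + 0.1367 = 1.3510
τ_max = K·8FD/(πd³) → F_max = τ_allow·πd³/(8DK)
F_max = 614·π·3.2³/(8·14.4·1.3510) = 63207/155.63 = 406.14 N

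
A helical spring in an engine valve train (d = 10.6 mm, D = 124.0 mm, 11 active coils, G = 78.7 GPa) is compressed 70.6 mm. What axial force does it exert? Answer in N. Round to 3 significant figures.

418 N

k = Gd⁴/(8D³N_a) = (78.7×10³)(10.6⁴)/(8·124.0³·11) = 5.9218 N/mm
F = k·δ = 5.9218 × 70.6 = 418.08 N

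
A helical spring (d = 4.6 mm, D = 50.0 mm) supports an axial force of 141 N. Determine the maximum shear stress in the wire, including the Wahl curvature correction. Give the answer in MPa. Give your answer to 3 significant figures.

209 MPa

Spring index C = D/d = 50.0/4.6 = 10.8696
K_W = (4C−1)/(4C−4) + 0.615/C = 42.478/39.478 + 0.0566 = 1.1326
τ₀ = 8FD/(πd³) = 8·141·50.0/(π·4.6³) = 56400/305.79 = 184.44 MPa
τ_max = K·τ₀ = 1.1326 × 184.44 = 208.89 MPa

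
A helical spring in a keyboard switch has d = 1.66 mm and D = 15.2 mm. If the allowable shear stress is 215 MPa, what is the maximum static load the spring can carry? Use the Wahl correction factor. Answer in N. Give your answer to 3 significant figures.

21.9 N

C = D/d = 15.2/1.66 = 9.1566
K_W = (4C−1)/(4C−4) + 0.615/C = 35.627/32.627 + 0.0672 = 1.1591
τ_max = K·8FD/(πd³) → F_max = τ_allow·πd³/(8DK)
F_max = 215·π·1.66³/(8·15.2·1.1591) = 3089.7/140.95 = 21.921 N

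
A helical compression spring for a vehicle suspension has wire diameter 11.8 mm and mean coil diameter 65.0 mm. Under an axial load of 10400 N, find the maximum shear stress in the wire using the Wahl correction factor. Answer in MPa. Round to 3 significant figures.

1340 MPa

Spring index C = D/d = 65.0/11.8 = 5.5085
K_W = (4C−1)/(4C−4) + 0.615/C = 21.034/18.034 + 0.1116 = 1.2780
τ₀ = 8FD/(πd³) = 8·10400·65.0/(π·11.8³) = 5.408e+06/5161.7 = 1047.7 MPa
τ_max = K·τ₀ = 1.2780 × 1047.7 = 1339 MPa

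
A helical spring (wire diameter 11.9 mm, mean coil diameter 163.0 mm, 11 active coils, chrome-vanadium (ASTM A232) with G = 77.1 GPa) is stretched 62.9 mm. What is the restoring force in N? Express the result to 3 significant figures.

k = Gd⁴/(8D³N_a) = (77.1×10³)(11.9⁴)/(8·163.0³·11) = 4.0569 N/mm
F = k·δ = 4.0569 × 62.9 = 255.18 N

255 N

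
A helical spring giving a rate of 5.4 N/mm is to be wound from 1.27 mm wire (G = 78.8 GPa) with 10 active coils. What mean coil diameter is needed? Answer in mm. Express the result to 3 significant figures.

7.80 mm

D = (Gd⁴/(8N_a·k))^(1/3) = (78.8×10³·1.27⁴/(8·10·5.4))^(1/3)
  = (474.523)^(1/3) = 7.7998 mm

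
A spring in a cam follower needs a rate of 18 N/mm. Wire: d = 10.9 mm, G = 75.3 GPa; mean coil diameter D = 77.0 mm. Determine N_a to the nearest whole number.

16

N_a = Gd⁴/(8D³k) = (75.3×10³ × 10.9⁴)/(8 × 77.0³ × 18)
    = 1.06292e+09 / 6.57408e+07 = 16.17 → 16 coils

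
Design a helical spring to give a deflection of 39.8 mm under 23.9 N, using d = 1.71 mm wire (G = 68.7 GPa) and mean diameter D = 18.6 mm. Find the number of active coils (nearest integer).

19

Required rate k = F/δ = 23.9/39.8 = 0.6005 N/mm
N_a = Gd⁴/(8D³k) = (68.7×10³ × 1.71⁴)/(8 × 18.6³ × 0.6005)
    = 587410 / 30913.2 = 19 → 19 coils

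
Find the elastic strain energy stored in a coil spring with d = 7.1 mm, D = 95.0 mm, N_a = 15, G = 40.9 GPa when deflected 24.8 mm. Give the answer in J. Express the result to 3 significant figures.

0.311 J

k = Gd⁴/(8D³N_a) = (40.9×10³)(7.1⁴)/(8·95.0³·15) = 1.0102 N/mm
U = ½kδ² = 0.5 × 1.0102 × 24.8² = 310.65 N·mm = 0.31065 J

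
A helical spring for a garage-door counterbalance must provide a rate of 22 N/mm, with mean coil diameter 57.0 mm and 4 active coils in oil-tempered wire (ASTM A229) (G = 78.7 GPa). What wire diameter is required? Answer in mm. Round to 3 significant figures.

d = (8D³N_a·k / G)^(1/4) = (8·57.0³·4·22 / (78.7×10³))^0.25
  = (1656.6)^0.25 = 6.3798 mm

6.38 mm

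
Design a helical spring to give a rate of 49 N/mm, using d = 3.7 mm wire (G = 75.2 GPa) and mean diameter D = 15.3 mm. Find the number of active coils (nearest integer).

N_a = Gd⁴/(8D³k) = (75.2×10³ × 3.7⁴)/(8 × 15.3³ × 49)
    = 1.40937e+07 / 1.40398e+06 = 10.04 → 10 coils

10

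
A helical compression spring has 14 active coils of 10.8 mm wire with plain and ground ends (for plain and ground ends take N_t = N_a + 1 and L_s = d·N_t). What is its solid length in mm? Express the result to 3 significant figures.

162 mm

plain and ground ends: N_t = N_a + 1 = 14 + 1 = 15
L_s = d·N_t = 10.8 × 15 = 162 mm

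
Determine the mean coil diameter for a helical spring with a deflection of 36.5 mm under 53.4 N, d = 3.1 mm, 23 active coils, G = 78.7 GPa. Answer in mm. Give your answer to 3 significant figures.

Required rate k = F/δ = 53.4/36.5 = 1.463 N/mm
D = (Gd⁴/(8N_a·k))^(1/3) = (78.7×10³·3.1⁴/(8·23·1.463))^(1/3)
  = (26999.5)^(1/3) = 29.9998 mm

30.0 mm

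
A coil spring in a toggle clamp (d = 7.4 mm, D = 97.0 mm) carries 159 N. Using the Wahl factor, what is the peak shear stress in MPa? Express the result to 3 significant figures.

107 MPa

Spring index C = D/d = 97.0/7.4 = 13.1081
K_W = (4C−1)/(4C−4) + 0.615/C = 51.432/48.432 + 0.0469 = 1.1089
τ₀ = 8FD/(πd³) = 8·159·97.0/(π·7.4³) = 123384/1273 = 96.92 MPa
τ_max = K·τ₀ = 1.1089 × 96.92 = 107.47 MPa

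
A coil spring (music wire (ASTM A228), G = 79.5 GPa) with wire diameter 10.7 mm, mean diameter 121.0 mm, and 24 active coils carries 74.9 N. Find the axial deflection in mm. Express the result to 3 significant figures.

24.4 mm

k = Gd⁴/(8D³N_a) = (79.5×10³)(10.7⁴)/(8·121.0³·24) = 3.0637 N/mm
δ = F/k = 74.9 / 3.0637 = 24.448 mm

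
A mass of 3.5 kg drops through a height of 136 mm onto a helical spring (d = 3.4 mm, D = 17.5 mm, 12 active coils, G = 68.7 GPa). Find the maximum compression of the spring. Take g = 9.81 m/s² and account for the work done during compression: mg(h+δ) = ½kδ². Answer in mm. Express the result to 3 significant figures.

24.9 mm

k = Gd⁴/(8D³N_a) = (68.7×10³)(3.4⁴)/(8·17.5³·12) = 17.844 N/mm
W = mg = 3.5 × 9.81 = 34.335 N
½kδ² − Wδ − Wh = 0 → δ = (W + √(W² + 2kWh))/k
δ = (34.335 + √(1178.9 + 166645))/17.844 = (34.335 + 409.66)/17.844 = 24.883 mm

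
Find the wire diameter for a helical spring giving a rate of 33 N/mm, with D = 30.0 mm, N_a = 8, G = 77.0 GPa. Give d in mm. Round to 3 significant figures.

d = (8D³N_a·k / G)^(1/4) = (8·30.0³·8·33 / (77.0×10³))^0.25
  = (740.57)^0.25 = 5.2167 mm

5.22 mm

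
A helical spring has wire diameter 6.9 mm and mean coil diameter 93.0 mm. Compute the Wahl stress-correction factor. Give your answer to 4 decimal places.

C = D/d = 93.0/6.9 = 13.4783
K_W = (4C−1)/(4C−4) + 0.615/C = 52.913/49.913 + 0.0456 = 1.1057

1.1057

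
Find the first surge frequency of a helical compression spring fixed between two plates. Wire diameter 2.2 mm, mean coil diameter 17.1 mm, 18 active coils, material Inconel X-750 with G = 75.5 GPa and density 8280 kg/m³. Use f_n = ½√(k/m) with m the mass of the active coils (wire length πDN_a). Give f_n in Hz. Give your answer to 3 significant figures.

k = Gd⁴/(8D³N_a) = (75.5×10³)(2.2⁴)/(8·17.1³·18) = 2.4563 N/mm = 2456.3 N/m
Wire length L = πDN_a = π·17.1·18 = 966.98 mm
m = ρ·(πd²/4)·L = 8280 × 3.8013×10⁻⁶ m² × 0.96698 m = 0.030436 kg
f_n = ½√(k/m) = 0.5·√(2456.3/0.030436) = 0.5·√(80705) = 142.04 Hz

142 Hz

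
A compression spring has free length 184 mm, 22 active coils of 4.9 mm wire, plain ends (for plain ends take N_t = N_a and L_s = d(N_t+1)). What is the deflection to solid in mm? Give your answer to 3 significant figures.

N_t = 22; L_s = 4.9·23 = 112.7 mm
δ_solid = L₀ − L_s = 184 − 112.7 = 71.3 mm

71.3 mm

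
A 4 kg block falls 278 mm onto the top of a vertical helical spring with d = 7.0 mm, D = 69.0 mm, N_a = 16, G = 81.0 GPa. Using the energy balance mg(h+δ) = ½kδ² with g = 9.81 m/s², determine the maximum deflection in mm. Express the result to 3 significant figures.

k = Gd⁴/(8D³N_a) = (81.0×10³)(7.0⁴)/(8·69.0³·16) = 4.6251 N/mm
W = mg = 4 × 9.81 = 39.24 N
½kδ² − Wδ − Wh = 0 → δ = (W + √(W² + 2kWh))/k
δ = (39.24 + √(1539.8 + 100908))/4.6251 = (39.24 + 320.07)/4.6251 = 77.688 mm

77.7 mm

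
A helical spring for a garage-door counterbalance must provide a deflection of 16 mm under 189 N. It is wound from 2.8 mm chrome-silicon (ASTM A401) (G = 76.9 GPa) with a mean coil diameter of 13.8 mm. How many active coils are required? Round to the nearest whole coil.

19

Required rate k = F/δ = 189/16 = 11.812 N/mm
N_a = Gd⁴/(8D³k) = (76.9×10³ × 2.8⁴)/(8 × 13.8³ × 11.812)
    = 4.7267e+06 / 248353 = 19.03 → 19 coils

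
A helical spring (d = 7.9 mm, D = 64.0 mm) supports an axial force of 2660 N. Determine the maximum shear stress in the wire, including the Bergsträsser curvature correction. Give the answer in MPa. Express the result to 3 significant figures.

1030 MPa

Spring index C = D/d = 64.0/7.9 = 8.1013
K_B = (4C+2)/(4C−3) = 34.405/29.405 = 1.1700
τ₀ = 8FD/(πd³) = 8·2660·64.0/(π·7.9³) = 1.36192e+06/1548.9 = 879.27 MPa
τ_max = K·τ₀ = 1.1700 × 879.27 = 1028.8 MPa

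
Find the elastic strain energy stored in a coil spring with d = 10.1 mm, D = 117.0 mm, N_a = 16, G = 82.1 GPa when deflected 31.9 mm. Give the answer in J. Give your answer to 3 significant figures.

2.12 J

k = Gd⁴/(8D³N_a) = (82.1×10³)(10.1⁴)/(8·117.0³·16) = 4.1674 N/mm
U = ½kδ² = 0.5 × 4.1674 × 31.9² = 2120.4 N·mm = 2.1204 J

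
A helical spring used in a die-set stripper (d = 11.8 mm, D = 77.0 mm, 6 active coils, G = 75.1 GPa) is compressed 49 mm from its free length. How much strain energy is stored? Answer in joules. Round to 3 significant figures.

79.8 J

k = Gd⁴/(8D³N_a) = (75.1×10³)(11.8⁴)/(8·77.0³·6) = 66.444 N/mm
U = ½kδ² = 0.5 × 66.444 × 49² = 79766 N·mm = 79.766 J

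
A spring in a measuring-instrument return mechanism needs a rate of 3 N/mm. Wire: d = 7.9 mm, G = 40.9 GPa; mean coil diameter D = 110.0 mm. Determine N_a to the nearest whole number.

5

N_a = Gd⁴/(8D³k) = (40.9×10³ × 7.9⁴)/(8 × 110.0³ × 3)
    = 1.59306e+08 / 3.1944e+07 = 4.987 → 5 coils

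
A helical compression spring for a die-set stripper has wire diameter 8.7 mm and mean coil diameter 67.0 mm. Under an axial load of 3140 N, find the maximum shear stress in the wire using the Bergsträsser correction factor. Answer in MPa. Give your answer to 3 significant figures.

Spring index C = D/d = 67.0/8.7 = 7.7011
K_B = (4C+2)/(4C−3) = 32.805/27.805 = 1.1798
τ₀ = 8FD/(πd³) = 8·3140·67.0/(π·8.7³) = 1.68304e+06/2068.7 = 813.55 MPa
τ_max = K·τ₀ = 1.1798 × 813.55 = 959.85 MPa

960 MPa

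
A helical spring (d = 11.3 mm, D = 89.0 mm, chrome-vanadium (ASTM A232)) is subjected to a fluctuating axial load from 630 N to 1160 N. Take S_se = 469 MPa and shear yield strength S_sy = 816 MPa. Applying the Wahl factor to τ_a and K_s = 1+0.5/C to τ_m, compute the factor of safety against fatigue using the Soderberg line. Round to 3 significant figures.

C = D/d = 89.0/11.3 = 7.8761; K_W = (4C−1)/(4C−4)+0.615/C = 1.1872; K_s = 1+0.5/C = 1.0635
F_a = (F_max−F_min)/2 = 265 N; F_m = (F_max+F_min)/2 = 895 N
τ_a = K_W·8F_aD/(πd³) = 1.1872 × 41.624 = 49.414 MPa
τ_m = K_s·8F_mD/(πd³) = 1.0635 × 140.58 = 149.5 MPa
Soderberg: 1/n_f = τ_a/S_se + τ_m/S_sy = 49.414/469 + 149.5/816 = 0.10536 + 0.18321 = 0.28857
n_f = 1/0.28857 = 3.465

3.47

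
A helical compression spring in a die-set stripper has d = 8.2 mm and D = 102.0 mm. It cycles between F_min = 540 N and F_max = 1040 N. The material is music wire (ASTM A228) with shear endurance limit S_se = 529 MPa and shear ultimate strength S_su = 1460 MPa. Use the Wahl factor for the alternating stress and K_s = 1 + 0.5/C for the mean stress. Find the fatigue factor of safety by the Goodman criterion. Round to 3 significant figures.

1.95

C = D/d = 102.0/8.2 = 12.4390; K_W = (4C−1)/(4C−4)+0.615/C = 1.1150; K_s = 1+0.5/C = 1.0402
F_a = (F_max−F_min)/2 = 250 N; F_m = (F_max+F_min)/2 = 790 N
τ_a = K_W·8F_aD/(πd³) = 1.1150 × 117.77 = 131.32 MPa
τ_m = K_s·8F_mD/(πd³) = 1.0402 × 372.16 = 387.12 MPa
Goodman: 1/n_f = τ_a/S_se + τ_m/S_su = 131.32/529 + 387.12/1460 = 0.24823 + 0.26515 = 0.51338
n_f = 1/0.51338 = 1.948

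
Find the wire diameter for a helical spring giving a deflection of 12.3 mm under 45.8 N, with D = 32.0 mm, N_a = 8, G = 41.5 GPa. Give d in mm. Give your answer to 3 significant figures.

Required rate k = F/δ = 45.8/12.3 = 3.7236 N/mm
d = (8D³N_a·k / G)^(1/4) = (8·32.0³·8·3.7236 / (41.5×10³))^0.25
  = (188.17)^0.25 = 3.7037 mm

3.70 mm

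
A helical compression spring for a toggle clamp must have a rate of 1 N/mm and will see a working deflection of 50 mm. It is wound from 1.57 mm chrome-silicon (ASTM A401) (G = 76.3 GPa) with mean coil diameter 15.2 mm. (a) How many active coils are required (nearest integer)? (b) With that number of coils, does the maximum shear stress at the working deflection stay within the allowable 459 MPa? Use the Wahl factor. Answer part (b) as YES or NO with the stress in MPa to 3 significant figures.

N_a = Gd⁴/(8D³k) = (76.3×10³)(1.57⁴)/(8·15.2³·1) = 16.5 → N_a = 17
Actual rate k = Gd⁴/(8D³·17) = 0.97063 N/mm
Working load F = kδ = 0.97063·50 = 48.531 N
C = 15.2/1.57 = 9.6815; K_W = (4C−1)/(4C−4)+0.615/C = 1.1499
τ_max = K_W·8FD/(πd³) = 1.1499·485.41 = 558.18 MPa
τ_max > 459 MPa → exceeds allowable

(a) 17 coils; (b) NO, τ_max = 558 MPa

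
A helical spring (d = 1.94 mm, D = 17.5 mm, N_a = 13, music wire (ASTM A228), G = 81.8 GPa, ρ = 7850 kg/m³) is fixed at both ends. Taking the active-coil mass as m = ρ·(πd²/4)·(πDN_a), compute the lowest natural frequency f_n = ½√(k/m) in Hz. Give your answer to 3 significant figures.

177 Hz

k = Gd⁴/(8D³N_a) = (81.8×10³)(1.94⁴)/(8·17.5³·13) = 2.0788 N/mm = 2078.8 N/m
Wire length L = πDN_a = π·17.5·13 = 714.71 mm
m = ρ·(πd²/4)·L = 7850 × 2.9559×10⁻⁶ m² × 0.71471 m = 0.016584 kg
f_n = ½√(k/m) = 0.5·√(2078.8/0.016584) = 0.5·√(1.2535e+05) = 177.02 Hz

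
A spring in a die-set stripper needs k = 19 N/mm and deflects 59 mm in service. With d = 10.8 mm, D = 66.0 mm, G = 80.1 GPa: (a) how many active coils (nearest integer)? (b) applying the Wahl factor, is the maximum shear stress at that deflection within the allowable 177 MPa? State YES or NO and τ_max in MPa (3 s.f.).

(a) 25 coils; (b) NO, τ_max = 186 MPa

N_a = Gd⁴/(8D³k) = (80.1×10³)(10.8⁴)/(8·66.0³·19) = 24.94 → N_a = 25
Actual rate k = Gd⁴/(8D³·25) = 18.952 N/mm
Working load F = kδ = 18.952·59 = 1118.2 N
C = 66.0/10.8 = 6.1111; K_W = (4C−1)/(4C−4)+0.615/C = 1.2474
τ_max = K_W·8FD/(πd³) = 1.2474·149.19 = 186.09 MPa
τ_max > 177 MPa → exceeds allowable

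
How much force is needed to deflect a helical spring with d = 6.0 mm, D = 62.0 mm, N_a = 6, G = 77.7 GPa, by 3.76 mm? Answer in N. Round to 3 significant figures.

k = Gd⁴/(8D³N_a) = (77.7×10³)(6.0⁴)/(8·62.0³·6) = 8.8026 N/mm
F = k·δ = 8.8026 × 3.76 = 33.098 N

33.1 N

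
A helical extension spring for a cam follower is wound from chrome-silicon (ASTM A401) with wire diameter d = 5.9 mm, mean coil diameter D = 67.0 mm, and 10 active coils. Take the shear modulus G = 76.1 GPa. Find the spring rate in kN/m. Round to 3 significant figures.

k = Gd⁴/(8D³N_a) = (76.1×10³ × 5.9⁴) / (8 × 67.0³ × 10)
  = 9.22131e+07 / 2.4061e+07 = 3.8325 N/mm

3.83 kN/m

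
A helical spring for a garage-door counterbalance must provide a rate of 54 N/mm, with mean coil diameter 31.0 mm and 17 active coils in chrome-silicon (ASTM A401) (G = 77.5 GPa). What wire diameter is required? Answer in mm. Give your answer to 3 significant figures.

7.29 mm

d = (8D³N_a·k / G)^(1/4) = (8·31.0³·17·54 / (77.5×10³))^0.25
  = (2823)^0.25 = 7.2892 mm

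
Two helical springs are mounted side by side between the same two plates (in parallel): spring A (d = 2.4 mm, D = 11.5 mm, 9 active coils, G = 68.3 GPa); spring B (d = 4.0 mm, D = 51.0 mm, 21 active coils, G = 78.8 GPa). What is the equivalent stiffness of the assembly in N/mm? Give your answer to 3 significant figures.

k_A = Gd⁴/(8D³N_a) = (68.3×10³)(2.4⁴)/(8·11.5³·9) = 20.694 N/mm
k_B = Gd⁴/(8D³N_a) = (78.8×10³)(4.0⁴)/(8·51.0³·21) = 0.9052 N/mm
Parallel: k_eq = 20.694 + 0.9052 = 21.599 N/mm

21.6 N/mm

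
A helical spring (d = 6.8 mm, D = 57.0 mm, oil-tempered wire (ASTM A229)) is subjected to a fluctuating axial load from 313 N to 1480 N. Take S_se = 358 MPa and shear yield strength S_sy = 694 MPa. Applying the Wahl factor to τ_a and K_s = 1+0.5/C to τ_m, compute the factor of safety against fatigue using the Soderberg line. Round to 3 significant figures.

0.660

C = D/d = 57.0/6.8 = 8.3824; K_W = (4C−1)/(4C−4)+0.615/C = 1.1750; K_s = 1+0.5/C = 1.0596
F_a = (F_max−F_min)/2 = 583.5 N; F_m = (F_max+F_min)/2 = 896.5 N
τ_a = K_W·8F_aD/(πd³) = 1.1750 × 269.36 = 316.48 MPa
τ_m = K_s·8F_mD/(πd³) = 1.0596 × 413.85 = 438.53 MPa
Soderberg: 1/n_f = τ_a/S_se + τ_m/S_sy = 316.48/358 + 438.53/694 = 0.88404 + 0.63189 = 1.5159
n_f = 1/1.5159 = 0.6597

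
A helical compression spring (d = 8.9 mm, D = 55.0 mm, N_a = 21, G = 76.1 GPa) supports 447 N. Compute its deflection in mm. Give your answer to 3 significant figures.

26.2 mm

k = Gd⁴/(8D³N_a) = (76.1×10³)(8.9⁴)/(8·55.0³·21) = 17.082 N/mm
δ = F/k = 447 / 17.082 = 26.167 mm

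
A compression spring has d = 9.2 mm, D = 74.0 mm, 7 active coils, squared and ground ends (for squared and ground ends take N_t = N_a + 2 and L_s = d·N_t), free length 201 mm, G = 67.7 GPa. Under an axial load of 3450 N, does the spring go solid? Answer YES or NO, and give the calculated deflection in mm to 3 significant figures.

YES, δ = 161 mm

k = Gd⁴/(8D³N_a) = (67.7×10³)(9.2⁴)/(8·74.0³·7) = 21.373 N/mm
N_t = 9; L_s = 9.2·9 = 82.8 mm; δ_solid = L₀ − L_s = 201 − 82.8 = 118.2 mm
δ = F/k = 3450/21.373 = 161.42 mm
δ ≥ δ_solid → spring goes solid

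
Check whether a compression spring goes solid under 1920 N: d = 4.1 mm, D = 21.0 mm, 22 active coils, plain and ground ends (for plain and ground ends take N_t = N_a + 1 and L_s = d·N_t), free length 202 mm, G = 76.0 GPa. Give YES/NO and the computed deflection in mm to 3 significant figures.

YES, δ = 146 mm

k = Gd⁴/(8D³N_a) = (76.0×10³)(4.1⁴)/(8·21.0³·22) = 13.176 N/mm
N_t = 23; L_s = 4.1·23 = 94.3 mm; δ_solid = L₀ − L_s = 202 − 94.3 = 107.7 mm
δ = F/k = 1920/13.176 = 145.72 mm
δ ≥ δ_solid → spring goes solid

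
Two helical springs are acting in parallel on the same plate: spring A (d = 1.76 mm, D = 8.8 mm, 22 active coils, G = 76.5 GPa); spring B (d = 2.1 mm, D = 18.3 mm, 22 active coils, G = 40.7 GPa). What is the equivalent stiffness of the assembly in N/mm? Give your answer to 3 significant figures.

k_A = Gd⁴/(8D³N_a) = (76.5×10³)(1.76⁴)/(8·8.8³·22) = 6.12 N/mm
k_B = Gd⁴/(8D³N_a) = (40.7×10³)(2.1⁴)/(8·18.3³·22) = 0.73385 N/mm
Parallel: k_eq = 6.12 + 0.73385 = 6.8538 N/mm

6.85 N/mm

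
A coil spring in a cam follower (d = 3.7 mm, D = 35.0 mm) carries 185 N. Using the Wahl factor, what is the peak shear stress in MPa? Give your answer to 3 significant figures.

376 MPa

Spring index C = D/d = 35.0/3.7 = 9.4595
K_W = (4C−1)/(4C−4) + 0.615/C = 36.838/33.838 + 0.0650 = 1.1537
τ₀ = 8FD/(πd³) = 8·185·35.0/(π·3.7³) = 51800/159.13 = 325.52 MPa
τ_max = K·τ₀ = 1.1537 × 325.52 = 375.54 MPa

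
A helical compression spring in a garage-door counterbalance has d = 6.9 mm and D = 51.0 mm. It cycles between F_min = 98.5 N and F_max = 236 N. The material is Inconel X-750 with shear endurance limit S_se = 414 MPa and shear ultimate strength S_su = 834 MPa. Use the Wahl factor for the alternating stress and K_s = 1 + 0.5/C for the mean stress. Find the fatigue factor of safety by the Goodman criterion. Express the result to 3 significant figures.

C = D/d = 51.0/6.9 = 7.3913; K_W = (4C−1)/(4C−4)+0.615/C = 1.2006; K_s = 1+0.5/C = 1.0676
F_a = (F_max−F_min)/2 = 68.75 N; F_m = (F_max+F_min)/2 = 167.25 N
τ_a = K_W·8F_aD/(πd³) = 1.2006 × 27.179 = 32.63 MPa
τ_m = K_s·8F_mD/(πd³) = 1.0676 × 66.119 = 70.592 MPa
Goodman: 1/n_f = τ_a/S_se + τ_m/S_su = 32.63/414 + 70.592/834 = 0.07882 + 0.08464 = 0.16346
n_f = 1/0.16346 = 6.118

6.12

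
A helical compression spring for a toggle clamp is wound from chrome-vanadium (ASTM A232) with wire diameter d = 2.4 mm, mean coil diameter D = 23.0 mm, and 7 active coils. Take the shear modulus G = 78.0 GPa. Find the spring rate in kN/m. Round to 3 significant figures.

3.80 kN/m

k = Gd⁴/(8D³N_a) = (78.0×10³ × 2.4⁴) / (8 × 23.0³ × 7)
  = 2.58785e+06 / 681352 = 3.7981 N/mm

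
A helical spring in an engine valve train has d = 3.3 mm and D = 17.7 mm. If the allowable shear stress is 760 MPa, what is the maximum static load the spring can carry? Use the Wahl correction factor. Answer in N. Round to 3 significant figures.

C = D/d = 17.7/3.3 = 5.3636
K_W = (4C−1)/(4C−4) + 0.615/C = 20.455/17.455 + 0.1147 = 1.2865
τ_max = K·8FD/(πd³) → F_max = τ_allow·πd³/(8DK)
F_max = 760·π·3.3³/(8·17.7·1.2865) = 85804/182.17 = 471 N

471 N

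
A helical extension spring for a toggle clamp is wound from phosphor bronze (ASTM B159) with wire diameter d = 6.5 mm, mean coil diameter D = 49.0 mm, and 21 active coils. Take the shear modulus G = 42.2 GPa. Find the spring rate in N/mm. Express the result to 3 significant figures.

3.81 N/mm

k = Gd⁴/(8D³N_a) = (42.2×10³ × 6.5⁴) / (8 × 49.0³ × 21)
  = 7.53296e+07 / 1.9765e+07 = 3.8113 N/mm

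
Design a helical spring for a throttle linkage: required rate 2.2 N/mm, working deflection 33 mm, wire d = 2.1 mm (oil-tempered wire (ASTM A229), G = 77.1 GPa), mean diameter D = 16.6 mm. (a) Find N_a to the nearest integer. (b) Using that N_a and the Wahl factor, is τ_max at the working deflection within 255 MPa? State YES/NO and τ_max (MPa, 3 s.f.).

N_a = Gd⁴/(8D³k) = (77.1×10³)(2.1⁴)/(8·16.6³·2.2) = 18.62 → N_a = 19
Actual rate k = Gd⁴/(8D³·19) = 2.1566 N/mm
Working load F = kδ = 2.1566·33 = 71.167 N
C = 16.6/2.1 = 7.9048; K_W = (4C−1)/(4C−4)+0.615/C = 1.1864
τ_max = K_W·8FD/(πd³) = 1.1864·324.84 = 385.4 MPa
τ_max > 255 MPa → exceeds allowable

(a) 19 coils; (b) NO, τ_max = 385 MPa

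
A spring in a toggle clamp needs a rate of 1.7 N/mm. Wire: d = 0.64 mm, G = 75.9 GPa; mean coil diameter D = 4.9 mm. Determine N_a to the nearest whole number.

N_a = Gd⁴/(8D³k) = (75.9×10³ × 0.64⁴)/(8 × 4.9³ × 1.7)
    = 12733.9 / 1600.03 = 7.959 → 8 coils

8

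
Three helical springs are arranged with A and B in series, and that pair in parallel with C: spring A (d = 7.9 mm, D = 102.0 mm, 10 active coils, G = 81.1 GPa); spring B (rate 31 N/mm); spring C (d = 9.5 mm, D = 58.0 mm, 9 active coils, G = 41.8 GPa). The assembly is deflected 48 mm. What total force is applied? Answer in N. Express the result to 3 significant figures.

k_A = Gd⁴/(8D³N_a) = (81.1×10³)(7.9⁴)/(8·102.0³·10) = 3.7208 N/mm
k_C = Gd⁴/(8D³N_a) = (41.8×10³)(9.5⁴)/(8·58.0³·9) = 24.236 N/mm
Springs A,B series: k_AB = 1/(1/3.7208+1/31) = 3.3221 N/mm; parallel with C: k_eq = 3.3221+24.236 = 27.558 N/mm
F = k_eq·δ = 27.558·48 = 1322.8 N

1320 N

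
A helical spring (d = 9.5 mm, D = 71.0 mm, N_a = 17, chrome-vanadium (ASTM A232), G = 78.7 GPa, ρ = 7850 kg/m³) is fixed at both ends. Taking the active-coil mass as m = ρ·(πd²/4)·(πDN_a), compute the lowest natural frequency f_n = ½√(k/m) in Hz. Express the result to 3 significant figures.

k = Gd⁴/(8D³N_a) = (78.7×10³)(9.5⁴)/(8·71.0³·17) = 13.169 N/mm = 13169 N/m
Wire length L = πDN_a = π·71.0·17 = 3791.9 mm
m = ρ·(πd²/4)·L = 7850 × 70.882×10⁻⁶ m² × 3.7919 m = 2.1099 kg
f_n = ½√(k/m) = 0.5·√(13169/2.1099) = 0.5·√(6241.5) = 39.502 Hz

39.5 Hz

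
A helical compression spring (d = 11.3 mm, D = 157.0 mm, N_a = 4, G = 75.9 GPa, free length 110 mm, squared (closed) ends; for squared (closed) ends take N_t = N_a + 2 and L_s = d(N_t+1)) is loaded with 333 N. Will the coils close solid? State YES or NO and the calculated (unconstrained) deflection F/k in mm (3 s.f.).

YES, δ = 33.3 mm

k = Gd⁴/(8D³N_a) = (75.9×10³)(11.3⁴)/(8·157.0³·4) = 9.9932 N/mm
N_t = 6; L_s = 11.3·7 = 79.1 mm; δ_solid = L₀ − L_s = 110 − 79.1 = 30.9 mm
δ = F/k = 333/9.9932 = 33.323 mm
δ ≥ δ_solid → spring goes solid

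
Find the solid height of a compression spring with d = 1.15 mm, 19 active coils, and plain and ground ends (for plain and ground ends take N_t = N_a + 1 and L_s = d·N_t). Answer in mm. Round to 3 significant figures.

plain and ground ends: N_t = N_a + 1 = 19 + 1 = 20
L_s = d·N_t = 1.15 × 20 = 23 mm

23.0 mm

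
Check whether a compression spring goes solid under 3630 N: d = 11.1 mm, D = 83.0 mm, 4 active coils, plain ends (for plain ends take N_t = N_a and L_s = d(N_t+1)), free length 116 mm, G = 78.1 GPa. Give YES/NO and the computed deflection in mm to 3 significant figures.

NO, δ = 56.0 mm

k = Gd⁴/(8D³N_a) = (78.1×10³)(11.1⁴)/(8·83.0³·4) = 64.798 N/mm
N_t = 4; L_s = 11.1·5 = 55.5 mm; δ_solid = L₀ − L_s = 116 − 55.5 = 60.5 mm
δ = F/k = 3630/64.798 = 56.021 mm
δ < δ_solid → spring does not go solid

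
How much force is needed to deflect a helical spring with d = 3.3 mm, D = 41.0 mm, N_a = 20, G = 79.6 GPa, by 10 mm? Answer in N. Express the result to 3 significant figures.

8.56 N

k = Gd⁴/(8D³N_a) = (79.6×10³)(3.3⁴)/(8·41.0³·20) = 0.85605 N/mm
F = k·δ = 0.85605 × 10 = 8.5605 N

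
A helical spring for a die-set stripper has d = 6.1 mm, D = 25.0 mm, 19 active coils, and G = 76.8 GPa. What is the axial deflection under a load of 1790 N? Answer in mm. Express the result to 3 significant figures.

k = Gd⁴/(8D³N_a) = (76.8×10³)(6.1⁴)/(8·25.0³·19) = 44.773 N/mm
δ = F/k = 1790 / 44.773 = 39.979 mm

40.0 mm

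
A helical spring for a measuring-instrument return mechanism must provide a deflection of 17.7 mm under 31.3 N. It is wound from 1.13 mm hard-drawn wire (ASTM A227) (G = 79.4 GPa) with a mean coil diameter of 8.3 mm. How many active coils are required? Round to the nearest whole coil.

16

Required rate k = F/δ = 31.3/17.7 = 1.7684 N/mm
N_a = Gd⁴/(8D³k) = (79.4×10³ × 1.13⁴)/(8 × 8.3³ × 1.7684)
    = 129460 / 8089.01 = 16 → 16 coils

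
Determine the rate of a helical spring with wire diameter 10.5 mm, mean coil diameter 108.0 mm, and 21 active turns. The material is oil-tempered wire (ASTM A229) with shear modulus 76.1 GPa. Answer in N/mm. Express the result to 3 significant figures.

4.37 N/mm

k = Gd⁴/(8D³N_a) = (76.1×10³ × 10.5⁴) / (8 × 108.0³ × 21)
  = 9.25e+08 / 2.11632e+08 = 4.3708 N/mm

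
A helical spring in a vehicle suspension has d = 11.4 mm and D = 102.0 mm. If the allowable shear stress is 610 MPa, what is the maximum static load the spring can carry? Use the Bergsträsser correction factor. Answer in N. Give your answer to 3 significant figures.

3020 N

C = D/d = 102.0/11.4 = 8.9474
K_B = (4C+2)/(4C−3) = 37.789/32.789 = 1.1525
τ_max = K·8FD/(πd³) → F_max = τ_allow·πd³/(8DK)
F_max = 610·π·11.4³/(8·102.0·1.1525) = 2.8392e+06/940.43 = 3019 N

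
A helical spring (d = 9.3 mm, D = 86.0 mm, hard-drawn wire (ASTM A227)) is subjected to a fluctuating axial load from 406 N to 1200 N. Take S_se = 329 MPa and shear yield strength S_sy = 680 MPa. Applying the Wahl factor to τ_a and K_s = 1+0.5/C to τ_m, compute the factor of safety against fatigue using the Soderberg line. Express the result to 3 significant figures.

1.39

C = D/d = 86.0/9.3 = 9.2473; K_W = (4C−1)/(4C−4)+0.615/C = 1.1574; K_s = 1+0.5/C = 1.0541
F_a = (F_max−F_min)/2 = 397 N; F_m = (F_max+F_min)/2 = 803 N
τ_a = K_W·8F_aD/(πd³) = 1.1574 × 108.09 = 125.11 MPa
τ_m = K_s·8F_mD/(πd³) = 1.0541 × 218.63 = 230.45 MPa
Soderberg: 1/n_f = τ_a/S_se + τ_m/S_sy = 125.11/329 + 230.45/680 = 0.38026 + 0.33890 = 0.71916
n_f = 1/0.71916 = 1.391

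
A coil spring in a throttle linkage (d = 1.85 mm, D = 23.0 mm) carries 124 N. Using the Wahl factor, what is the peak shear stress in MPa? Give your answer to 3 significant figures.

1280 MPa

Spring index C = D/d = 23.0/1.85 = 12.4324
K_W = (4C−1)/(4C−4) + 0.615/C = 48.730/45.730 + 0.0495 = 1.1151
τ₀ = 8FD/(πd³) = 8·124·23.0/(π·1.85³) = 22816/19.891 = 1147 MPa
τ_max = K·τ₀ = 1.1151 × 1147 = 1279 MPa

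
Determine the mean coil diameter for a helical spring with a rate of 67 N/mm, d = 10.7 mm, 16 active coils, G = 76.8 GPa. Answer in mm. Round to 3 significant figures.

49.0 mm

D = (Gd⁴/(8N_a·k))^(1/3) = (76.8×10³·10.7⁴/(8·16·67))^(1/3)
  = (117385)^(1/3) = 48.9633 mm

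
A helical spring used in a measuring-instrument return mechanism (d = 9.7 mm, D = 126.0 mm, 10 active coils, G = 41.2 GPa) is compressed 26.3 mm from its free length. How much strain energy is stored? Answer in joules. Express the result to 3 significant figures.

k = Gd⁴/(8D³N_a) = (41.2×10³)(9.7⁴)/(8·126.0³·10) = 2.2792 N/mm
U = ½kδ² = 0.5 × 2.2792 × 26.3² = 788.25 N·mm = 0.78825 J

0.788 J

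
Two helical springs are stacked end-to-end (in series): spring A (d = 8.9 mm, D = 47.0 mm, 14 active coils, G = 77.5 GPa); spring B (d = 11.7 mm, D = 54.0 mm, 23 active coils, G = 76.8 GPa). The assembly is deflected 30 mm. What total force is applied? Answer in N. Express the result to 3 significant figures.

k_A = Gd⁴/(8D³N_a) = (77.5×10³)(8.9⁴)/(8·47.0³·14) = 41.817 N/mm
k_B = Gd⁴/(8D³N_a) = (76.8×10³)(11.7⁴)/(8·54.0³·23) = 49.671 N/mm
Series: 1/k_eq = 1/41.817 + 1/49.671 = 0.044046; k_eq = 22.703 N/mm
F = k_eq·δ = 22.703·30 = 681.1 N

681 N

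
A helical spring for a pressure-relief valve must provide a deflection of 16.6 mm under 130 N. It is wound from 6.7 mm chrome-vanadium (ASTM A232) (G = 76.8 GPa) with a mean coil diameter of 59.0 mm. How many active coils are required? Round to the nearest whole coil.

Required rate k = F/δ = 130/16.6 = 7.8313 N/mm
N_a = Gd⁴/(8D³k) = (76.8×10³ × 6.7⁴)/(8 × 59.0³ × 7.8313)
    = 1.54761e+08 / 1.28671e+07 = 12.03 → 12 coils

12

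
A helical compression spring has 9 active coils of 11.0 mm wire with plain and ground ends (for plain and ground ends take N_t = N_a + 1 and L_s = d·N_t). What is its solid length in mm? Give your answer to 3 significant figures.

plain and ground ends: N_t = N_a + 1 = 9 + 1 = 10
L_s = d·N_t = 11.0 × 10 = 110 mm

110 mm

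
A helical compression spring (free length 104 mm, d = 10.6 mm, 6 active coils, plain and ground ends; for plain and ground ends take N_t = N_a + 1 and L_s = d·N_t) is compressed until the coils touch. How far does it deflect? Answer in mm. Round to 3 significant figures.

29.8 mm

N_t = 7; L_s = 10.6·7 = 74.2 mm
δ_solid = L₀ − L_s = 104 − 74.2 = 29.8 mm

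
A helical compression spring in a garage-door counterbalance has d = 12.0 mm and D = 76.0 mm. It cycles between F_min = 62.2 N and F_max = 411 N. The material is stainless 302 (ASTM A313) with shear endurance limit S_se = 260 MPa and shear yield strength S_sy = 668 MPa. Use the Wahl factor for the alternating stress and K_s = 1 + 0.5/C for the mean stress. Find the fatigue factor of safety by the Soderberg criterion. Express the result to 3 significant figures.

7.36

C = D/d = 76.0/12.0 = 6.3333; K_W = (4C−1)/(4C−4)+0.615/C = 1.2377; K_s = 1+0.5/C = 1.0789
F_a = (F_max−F_min)/2 = 174.4 N; F_m = (F_max+F_min)/2 = 236.6 N
τ_a = K_W·8F_aD/(πd³) = 1.2377 × 19.532 = 24.176 MPa
τ_m = K_s·8F_mD/(πd³) = 1.0789 × 26.499 = 28.591 MPa
Soderberg: 1/n_f = τ_a/S_se + τ_m/S_sy = 24.176/260 + 28.591/668 = 0.09298 + 0.04280 = 0.13578
n_f = 1/0.13578 = 7.365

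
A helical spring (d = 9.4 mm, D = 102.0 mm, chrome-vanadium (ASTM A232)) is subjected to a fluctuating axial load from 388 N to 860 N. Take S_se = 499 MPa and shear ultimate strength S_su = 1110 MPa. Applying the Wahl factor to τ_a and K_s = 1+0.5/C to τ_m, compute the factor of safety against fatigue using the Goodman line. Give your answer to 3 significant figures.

C = D/d = 102.0/9.4 = 10.8511; K_W = (4C−1)/(4C−4)+0.615/C = 1.1328; K_s = 1+0.5/C = 1.0461
F_a = (F_max−F_min)/2 = 236 N; F_m = (F_max+F_min)/2 = 624 N
τ_a = K_W·8F_aD/(πd³) = 1.1328 × 73.802 = 83.604 MPa
τ_m = K_s·8F_mD/(πd³) = 1.0461 × 195.14 = 204.13 MPa
Goodman: 1/n_f = τ_a/S_se + τ_m/S_su = 83.604/499 + 204.13/1110 = 0.16754 + 0.18390 = 0.35144
n_f = 1/0.35144 = 2.845

2.85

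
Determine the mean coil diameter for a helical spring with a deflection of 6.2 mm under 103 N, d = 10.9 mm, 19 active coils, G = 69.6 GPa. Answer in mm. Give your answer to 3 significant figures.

73.0 mm

Required rate k = F/δ = 103/6.2 = 16.613 N/mm
D = (Gd⁴/(8N_a·k))^(1/3) = (69.6×10³·10.9⁴/(8·19·16.613))^(1/3)
  = (389069)^(1/3) = 73.0032 mm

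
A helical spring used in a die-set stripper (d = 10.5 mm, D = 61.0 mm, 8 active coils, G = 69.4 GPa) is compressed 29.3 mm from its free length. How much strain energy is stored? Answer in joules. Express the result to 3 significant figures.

24.9 J

k = Gd⁴/(8D³N_a) = (69.4×10³)(10.5⁴)/(8·61.0³·8) = 58.069 N/mm
U = ½kδ² = 0.5 × 58.069 × 29.3² = 24926 N·mm = 24.926 J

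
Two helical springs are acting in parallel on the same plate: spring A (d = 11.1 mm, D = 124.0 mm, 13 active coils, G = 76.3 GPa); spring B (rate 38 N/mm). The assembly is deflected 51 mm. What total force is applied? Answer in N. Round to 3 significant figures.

k_A = Gd⁴/(8D³N_a) = (76.3×10³)(11.1⁴)/(8·124.0³·13) = 5.8414 N/mm
Parallel: k_eq = 5.8414 + 38 = 43.841 N/mm
F = k_eq·δ = 43.841·51 = 2235.9 N

2240 N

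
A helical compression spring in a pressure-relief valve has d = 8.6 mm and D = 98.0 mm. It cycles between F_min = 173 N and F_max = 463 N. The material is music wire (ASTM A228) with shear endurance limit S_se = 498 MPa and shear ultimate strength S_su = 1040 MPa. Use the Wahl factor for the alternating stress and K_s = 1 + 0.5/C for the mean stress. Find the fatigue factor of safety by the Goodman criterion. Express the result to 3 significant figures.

C = D/d = 98.0/8.6 = 11.3953; K_W = (4C−1)/(4C−4)+0.615/C = 1.1261; K_s = 1+0.5/C = 1.0439
F_a = (F_max−F_min)/2 = 145 N; F_m = (F_max+F_min)/2 = 318 N
τ_a = K_W·8F_aD/(πd³) = 1.1261 × 56.89 = 64.065 MPa
τ_m = K_s·8F_mD/(πd³) = 1.0439 × 124.77 = 130.24 MPa
Goodman: 1/n_f = τ_a/S_se + τ_m/S_su = 64.065/498 + 130.24/1040 = 0.12865 + 0.12523 = 0.25388
n_f = 1/0.25388 = 3.939

3.94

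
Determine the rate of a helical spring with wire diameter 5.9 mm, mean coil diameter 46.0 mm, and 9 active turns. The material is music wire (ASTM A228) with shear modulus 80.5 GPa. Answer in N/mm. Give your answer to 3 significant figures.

13.9 N/mm

k = Gd⁴/(8D³N_a) = (80.5×10³ × 5.9⁴) / (8 × 46.0³ × 9)
  = 9.75448e+07 / 7.00819e+06 = 13.919 N/mm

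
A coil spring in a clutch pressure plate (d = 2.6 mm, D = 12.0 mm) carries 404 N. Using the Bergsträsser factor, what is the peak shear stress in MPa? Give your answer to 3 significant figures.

Spring index C = D/d = 12.0/2.6 = 4.6154
K_B = (4C+2)/(4C−3) = 20.462/15.462 = 1.3234
τ₀ = 8FD/(πd³) = 8·404·12.0/(π·2.6³) = 38784/55.217 = 702.4 MPa
τ_max = K·τ₀ = 1.3234 × 702.4 = 929.54 MPa

930 MPa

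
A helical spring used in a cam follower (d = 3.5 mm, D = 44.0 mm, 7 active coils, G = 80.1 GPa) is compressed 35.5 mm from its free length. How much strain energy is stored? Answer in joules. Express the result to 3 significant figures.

k = Gd⁴/(8D³N_a) = (80.1×10³)(3.5⁴)/(8·44.0³·7) = 2.5198 N/mm
U = ½kδ² = 0.5 × 2.5198 × 35.5² = 1587.8 N·mm = 1.5878 J

1.59 J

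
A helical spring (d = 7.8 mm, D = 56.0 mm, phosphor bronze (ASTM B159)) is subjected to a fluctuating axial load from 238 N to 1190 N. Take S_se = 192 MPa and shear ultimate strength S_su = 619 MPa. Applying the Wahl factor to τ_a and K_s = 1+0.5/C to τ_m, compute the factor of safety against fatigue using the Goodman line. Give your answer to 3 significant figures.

C = D/d = 56.0/7.8 = 7.1795; K_W = (4C−1)/(4C−4)+0.615/C = 1.2070; K_s = 1+0.5/C = 1.0696
F_a = (F_max−F_min)/2 = 476 N; F_m = (F_max+F_min)/2 = 714 N
τ_a = K_W·8F_aD/(πd³) = 1.2070 × 143.04 = 172.65 MPa
τ_m = K_s·8F_mD/(πd³) = 1.0696 × 214.56 = 229.5 MPa
Goodman: 1/n_f = τ_a/S_se + τ_m/S_su = 172.65/192 + 229.5/619 = 0.89922 + 0.37076 = 1.27
n_f = 1/1.27 = 0.7874

0.787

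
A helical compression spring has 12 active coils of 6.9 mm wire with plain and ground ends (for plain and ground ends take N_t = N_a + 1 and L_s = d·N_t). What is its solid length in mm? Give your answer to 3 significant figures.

plain and ground ends: N_t = N_a + 1 = 12 + 1 = 13
L_s = d·N_t = 6.9 × 13 = 89.7 mm

89.7 mm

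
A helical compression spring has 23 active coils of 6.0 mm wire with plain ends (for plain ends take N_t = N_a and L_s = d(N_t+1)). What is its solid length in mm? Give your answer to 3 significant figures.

plain ends: N_t = N_a = 23
L_s = d·(N_t+1) = 6.0 × 24 = 144 mm

144 mm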